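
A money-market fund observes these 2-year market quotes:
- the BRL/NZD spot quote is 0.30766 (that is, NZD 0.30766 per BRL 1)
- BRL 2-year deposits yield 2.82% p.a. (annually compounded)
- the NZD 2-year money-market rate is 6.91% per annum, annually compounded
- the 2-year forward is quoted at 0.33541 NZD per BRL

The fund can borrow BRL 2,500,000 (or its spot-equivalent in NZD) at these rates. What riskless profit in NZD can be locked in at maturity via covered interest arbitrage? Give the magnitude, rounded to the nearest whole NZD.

T = 2 years.
Route A — deposit BRL, sell forward: 2,500,000 × 1.05719524 × 0.33541 = NZD 886,484.64.
Route B — convert at spot, deposit NZD: 2,500,000 × 0.30766 × 1.14297481 = NZD 879,119.08.
The quoted forward overvalues BRL, so borrow NZD, buy BRL at spot, deposit the BRL at 2.82%, and sell the proceeds forward at 0.33541.
The gap between the two covered legs is NZD 7,366.

NZD 7,366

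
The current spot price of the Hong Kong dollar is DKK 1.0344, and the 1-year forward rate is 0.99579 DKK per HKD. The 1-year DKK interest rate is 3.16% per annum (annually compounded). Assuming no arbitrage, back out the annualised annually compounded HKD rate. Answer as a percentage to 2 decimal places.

T = 1 year.
F/S = 0.99579/1.0344 = 0.9626740 = (growth of DKK) / (growth of HKD).
The DKK side grows by (1 + 0.0316)^1 = 1.031600.
That pins the HKD growth at 1.0715985.
Annualise: 1.0715985^(1/1) − 1 = 0.071598 = 7.16%.

7.16%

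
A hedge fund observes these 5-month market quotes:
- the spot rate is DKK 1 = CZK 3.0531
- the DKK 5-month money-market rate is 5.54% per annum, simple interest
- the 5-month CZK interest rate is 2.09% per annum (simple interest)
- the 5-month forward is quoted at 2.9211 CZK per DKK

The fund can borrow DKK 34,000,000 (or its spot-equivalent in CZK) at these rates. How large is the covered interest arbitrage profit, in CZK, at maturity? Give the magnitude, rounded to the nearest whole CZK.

T = 5/12 years.
Keep in DKK, deliver into the forward: 34,000,000·1.02308333333·2.9211 = CZK 101,609,976.65.
Swap to CZK now, deposit: 34,000,000·3.0531·1.00870833333 = CZK 104,709,372.02.
The quoted forward undervalues DKK, so borrow DKK, convert to CZK at spot, deposit the CZK at 2.09%, and buy DKK forward at 2.9211 to cover the loan.
The gap between the two covered legs is CZK 3,099,395.

CZK 3,099,395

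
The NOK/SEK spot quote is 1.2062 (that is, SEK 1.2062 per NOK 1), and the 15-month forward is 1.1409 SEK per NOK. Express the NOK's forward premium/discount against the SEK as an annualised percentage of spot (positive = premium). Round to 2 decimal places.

-4.33%

T = 15/12 years.
(F − S)/S = (1.1409 − 1.2062)/1.2062 = -0.0541370.
Per annum: -0.0541370 / (15/12) = -0.043310 = -4.33%.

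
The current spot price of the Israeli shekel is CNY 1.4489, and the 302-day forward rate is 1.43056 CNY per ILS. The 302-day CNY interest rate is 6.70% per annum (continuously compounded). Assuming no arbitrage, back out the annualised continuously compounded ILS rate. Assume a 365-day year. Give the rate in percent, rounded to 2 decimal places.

8.24%

T = 302/365 years.
F/S = 1.43056/1.4489 = 0.9873421 = (growth of CNY) / (growth of ILS).
CNY growth factor: e^(0.0670×302/365) = 1.057001.
So the ILS growth factor = 1.0705519.
r = ln(1.0705519)/(302/365) = 0.082396 → 8.24%.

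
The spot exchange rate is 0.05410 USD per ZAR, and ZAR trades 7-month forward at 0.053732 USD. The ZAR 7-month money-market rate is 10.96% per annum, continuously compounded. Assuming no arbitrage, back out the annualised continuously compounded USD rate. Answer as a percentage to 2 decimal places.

T = 7/12 years.
F/S = 0.053732/0.0541 = 0.9931978 = (growth of USD) / (growth of ZAR).
The ZAR side grows by e^(0.1096×7/12) = 1.0660213.
So the USD growth factor = 1.058770.
Take logs: ln 1.058770 / (7/12) = 0.097899, so 9.79%.

9.79%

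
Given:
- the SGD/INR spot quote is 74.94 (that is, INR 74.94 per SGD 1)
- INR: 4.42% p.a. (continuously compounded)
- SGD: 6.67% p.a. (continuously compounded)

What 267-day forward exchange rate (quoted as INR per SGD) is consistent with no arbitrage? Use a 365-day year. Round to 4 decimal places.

73.7167

T = 267/365 years.
INR growth factor: e^(0.0442×267/365) = 1.03286098.
SGD growth factor: e^(0.0667×267/365) = 1.05000141.
Forward (INR per SGD) = 74.94 × 1.03286098 / 1.05000141 = 73.716665.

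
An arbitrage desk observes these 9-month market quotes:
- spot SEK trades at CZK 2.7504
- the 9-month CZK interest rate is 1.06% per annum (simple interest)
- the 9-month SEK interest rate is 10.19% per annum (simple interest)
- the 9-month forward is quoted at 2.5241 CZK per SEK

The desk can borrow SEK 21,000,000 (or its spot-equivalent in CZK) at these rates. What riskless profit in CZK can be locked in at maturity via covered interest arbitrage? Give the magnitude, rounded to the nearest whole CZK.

CZK 1,160,488

T = 9/12 years.
Invest the SEK and cover forward: 21,000,000 × 1.076425 × 2.5241 = CZK 57,057,091.19.
Convert at spot and invest in CZK: 21,000,000 × 2.7504 × 1.007950 = CZK 58,217,579.28.
The quoted forward undervalues SEK, so borrow SEK, convert to CZK at spot, deposit the CZK at 1.06%, and buy SEK forward at 2.5241 to cover the loan.
Profit = 58,217,579.28 − 57,057,091.19 = CZK 1,160,488.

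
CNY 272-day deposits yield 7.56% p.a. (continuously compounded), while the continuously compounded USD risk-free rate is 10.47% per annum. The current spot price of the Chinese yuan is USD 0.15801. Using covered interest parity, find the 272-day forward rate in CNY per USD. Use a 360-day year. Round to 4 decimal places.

T = 272/360 years.
USD accumulates by e^(0.1047×272/360) = 1.0823198.
CNY accumulates by e^(0.0756×272/360) = 1.0587829.
CIP: F = S · (grow USD)/(grow CNY) = 0.15801 × 1.0823198/1.0587829 = 0.1615226 USD per CNY.
Quoted the other way: 1/0.1615226 = 6.1911 CNY per USD.

6.1911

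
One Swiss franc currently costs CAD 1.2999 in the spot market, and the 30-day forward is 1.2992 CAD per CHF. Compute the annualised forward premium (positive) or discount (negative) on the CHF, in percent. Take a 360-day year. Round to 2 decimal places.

T = 30/360 years.
Period premium: (1.2992 − 1.2999)/1.2999 = -0.0005385.
×(1/T) gives -0.65% p.a.

-0.65%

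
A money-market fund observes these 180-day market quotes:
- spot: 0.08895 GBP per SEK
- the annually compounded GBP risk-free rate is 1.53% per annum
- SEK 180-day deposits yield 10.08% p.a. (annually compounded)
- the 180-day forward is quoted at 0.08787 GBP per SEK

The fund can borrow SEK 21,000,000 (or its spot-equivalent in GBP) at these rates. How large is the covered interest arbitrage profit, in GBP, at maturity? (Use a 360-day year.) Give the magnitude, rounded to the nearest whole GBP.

GBP 53,854

T = 180/360 years.
Invest the SEK and cover forward: 21,000,000 × 1.049190164 × 0.08787 = GBP 1,936,039.13.
Convert at spot and invest in GBP: 21,000,000 × 0.08895 × 1.00762096 = GBP 1,882,185.57.
The quoted forward overvalues SEK, so borrow GBP, buy SEK at spot, deposit the SEK at 10.08%, and sell the proceeds forward at 0.08787.
Arbitrage profit = |1,936,039.13 − 1,882,185.57| = GBP 53,854.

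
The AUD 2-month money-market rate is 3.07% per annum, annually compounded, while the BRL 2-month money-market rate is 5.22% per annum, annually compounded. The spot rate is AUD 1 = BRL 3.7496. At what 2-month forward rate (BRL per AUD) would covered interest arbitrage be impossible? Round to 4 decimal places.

T = 2/12 years.
BRL growth factor: (1 + 0.0522)^(2/12) = 1.0085166.
AUD accumulates by (1 + 0.0307)^(2/12) = 1.0050524.
So F = 3.7496 × 1.0085166 / 1.0050524 = 3.762524 (BRL/AUD).

3.7625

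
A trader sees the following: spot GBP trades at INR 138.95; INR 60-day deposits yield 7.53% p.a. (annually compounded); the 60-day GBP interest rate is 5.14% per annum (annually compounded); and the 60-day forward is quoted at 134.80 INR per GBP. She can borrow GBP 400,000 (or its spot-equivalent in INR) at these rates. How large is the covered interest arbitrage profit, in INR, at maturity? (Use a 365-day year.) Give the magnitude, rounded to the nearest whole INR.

INR 1,881,176

T = 60/365 years.
Invest the GBP and cover forward: 400,000 × 1.0082733698 × 134.80 = INR 54,366,100.10.
Convert at spot and invest in INR: 400,000 × 138.95 × 1.0120056927 = INR 56,247,276.40.
The quoted forward undervalues GBP, so borrow GBP, convert to INR at spot, deposit the INR at 7.53%, and buy GBP forward at 134.80 to cover the loan.
The gap between the two covered legs is INR 1,881,176.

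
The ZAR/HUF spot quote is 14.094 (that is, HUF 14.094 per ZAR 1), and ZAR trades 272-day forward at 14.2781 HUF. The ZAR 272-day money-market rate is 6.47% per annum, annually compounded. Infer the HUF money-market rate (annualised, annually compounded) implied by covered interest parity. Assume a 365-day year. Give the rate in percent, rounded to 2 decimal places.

8.34%

T = 272/365 years.
CIP gives F = S · g_HUF/g_ZAR, so g_HUF/g_ZAR = 14.2781/14.094 = 1.0130623.
ZAR growth factor: (1 + 0.0647)^(272/365) = 1.0478278.
So the HUF growth factor = 1.0615148.
r = 1.0615148^(365/272) − 1 = 0.083404 → 8.34%.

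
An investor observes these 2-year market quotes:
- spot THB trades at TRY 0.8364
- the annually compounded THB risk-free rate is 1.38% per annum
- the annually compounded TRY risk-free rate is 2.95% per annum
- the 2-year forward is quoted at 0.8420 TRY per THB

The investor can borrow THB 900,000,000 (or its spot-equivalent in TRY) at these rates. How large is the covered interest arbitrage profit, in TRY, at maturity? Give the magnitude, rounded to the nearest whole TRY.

T = 2 years.
Route A — deposit THB, sell forward: 900,000,000 × 1.02779044 × 0.8420 = TRY 778,859,595.43.
Route B — convert at spot, deposit TRY: 900,000,000 × 0.8364 × 1.05987025 = TRY 797,827,929.39.
The quoted forward undervalues THB, so borrow THB, convert to TRY at spot, deposit the TRY at 2.95%, and buy THB forward at 0.8420 to cover the loan.
The gap between the two covered legs is TRY 18,968,334.

TRY 18,968,334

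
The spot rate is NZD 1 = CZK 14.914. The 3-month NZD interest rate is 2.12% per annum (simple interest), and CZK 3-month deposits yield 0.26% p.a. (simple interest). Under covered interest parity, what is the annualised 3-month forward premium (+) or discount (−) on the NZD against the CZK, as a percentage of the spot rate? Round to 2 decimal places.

T = 3/12 years.
CIP forward (CZK per NZD) = 14.914 × 1.000650/1.005300 = 14.845016.
Annualised premium = (F − S)/S × (1/T) = (14.845016 − 14.914)/14.914 ÷ (3/12) = -1.85%.

-1.85%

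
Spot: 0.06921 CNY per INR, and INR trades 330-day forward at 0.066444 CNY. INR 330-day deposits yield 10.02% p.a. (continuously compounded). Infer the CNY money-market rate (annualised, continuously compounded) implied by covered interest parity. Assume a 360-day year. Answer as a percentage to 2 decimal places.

5.57%

T = 330/360 years.
By CIP, F/S equals the CNY-to-INR growth ratio: 0.066444/0.06921 = 0.9600347.
The INR side grows by e^(0.1002×330/360) = 1.0962004.
That pins the CNY growth at 1.0523904.
Take logs: ln 1.0523904 / (330/360) = 0.055706, so 5.57%.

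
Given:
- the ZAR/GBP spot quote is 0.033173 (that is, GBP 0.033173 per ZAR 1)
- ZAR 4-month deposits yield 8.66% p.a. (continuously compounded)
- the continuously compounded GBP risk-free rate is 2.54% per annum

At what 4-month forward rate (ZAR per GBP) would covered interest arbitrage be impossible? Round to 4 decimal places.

T = 4/12 years.
GBP growth factor: e^(0.0254×4/12) = 1.00850261.
Growth of 1 ZAR over T: e^(0.0866×4/12) = 1.02928735.
Forward (GBP per ZAR) = 0.033173 × 1.00850261 / 1.02928735 = 0.032503127.
Quoted the other way: 1/0.032503127 = 30.7663 ZAR per GBP.

30.7663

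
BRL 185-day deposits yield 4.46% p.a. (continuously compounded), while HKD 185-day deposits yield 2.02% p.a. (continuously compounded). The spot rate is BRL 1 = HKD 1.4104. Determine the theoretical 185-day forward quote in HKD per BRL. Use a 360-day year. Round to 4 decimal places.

1.3928

T = 185/360 years.
HKD growth factor: e^(0.0202×185/360) = 1.0104346.
BRL accumulates by e^(0.0446×185/360) = 1.0231841.
CIP: F = S · (grow HKD)/(grow BRL) = 1.4104 × 1.0104346/1.0231841 = 1.392826 HKD per BRL.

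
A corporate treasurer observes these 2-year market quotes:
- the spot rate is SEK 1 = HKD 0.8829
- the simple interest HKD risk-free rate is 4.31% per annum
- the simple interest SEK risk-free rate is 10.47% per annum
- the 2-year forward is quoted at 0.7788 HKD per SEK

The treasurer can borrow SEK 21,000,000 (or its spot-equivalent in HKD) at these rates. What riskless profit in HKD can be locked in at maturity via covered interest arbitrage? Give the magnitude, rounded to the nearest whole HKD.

HKD 359,630

T = 2 years.
Route A — deposit SEK, sell forward: 21,000,000 × 1.209400 × 0.7788 = HKD 19,779,495.12.
Route B — convert at spot, deposit HKD: 21,000,000 × 0.8829 × 1.086200 = HKD 20,139,125.58.
The quoted forward undervalues SEK, so borrow SEK, convert to HKD at spot, deposit the HKD at 4.31%, and buy SEK forward at 0.7788 to cover the loan.
The gap between the two covered legs is HKD 359,630.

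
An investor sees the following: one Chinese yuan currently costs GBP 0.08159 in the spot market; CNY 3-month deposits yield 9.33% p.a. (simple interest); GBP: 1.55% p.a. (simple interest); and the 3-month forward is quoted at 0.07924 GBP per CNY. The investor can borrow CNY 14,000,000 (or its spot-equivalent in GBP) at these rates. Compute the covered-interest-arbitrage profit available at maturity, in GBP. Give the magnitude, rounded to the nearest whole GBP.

T = 3/12 years.
Route A — deposit CNY, sell forward: 14,000,000 × 1.023325 × 0.07924 = GBP 1,135,235.82.
Route B — convert at spot, deposit GBP: 14,000,000 × 0.08159 × 1.003875 = GBP 1,146,686.26.
The quoted forward undervalues CNY, so borrow CNY, convert to GBP at spot, deposit the GBP at 1.55%, and buy CNY forward at 0.07924 to cover the loan.
Profit = 1,146,686.26 − 1,135,235.82 = GBP 11,450.

GBP 11,450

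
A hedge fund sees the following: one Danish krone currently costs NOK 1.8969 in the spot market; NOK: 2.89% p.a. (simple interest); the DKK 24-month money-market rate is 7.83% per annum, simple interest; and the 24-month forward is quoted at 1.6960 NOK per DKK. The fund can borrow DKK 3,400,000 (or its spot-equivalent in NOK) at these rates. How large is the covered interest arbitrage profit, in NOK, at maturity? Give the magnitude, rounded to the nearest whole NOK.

T = 2 years.
Invest the DKK and cover forward: 3,400,000 × 1.156600 × 1.6960 = NOK 6,669,418.24.
Convert at spot and invest in NOK: 3,400,000 × 1.8969 × 1.057800 = NOK 6,822,238.79.
The quoted forward undervalues DKK, so borrow DKK, convert to NOK at spot, deposit the NOK at 2.89%, and buy DKK forward at 1.6960 to cover the loan.
Arbitrage profit = |6,669,418.24 − 6,822,238.79| = NOK 152,821.

NOK 152,821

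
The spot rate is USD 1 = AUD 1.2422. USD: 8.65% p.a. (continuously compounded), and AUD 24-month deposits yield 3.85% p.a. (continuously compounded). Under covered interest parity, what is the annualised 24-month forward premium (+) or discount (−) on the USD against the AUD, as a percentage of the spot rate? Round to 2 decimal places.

T = 2 years.
CIP forward (AUD per USD) = 1.2422 × 1.0800421/1.1888661 = 1.1284940.
Annualised premium = (F − S)/S × (1/T) = (1.1284940 − 1.2422)/1.2422 ÷ 2 = -4.58%.

-4.58%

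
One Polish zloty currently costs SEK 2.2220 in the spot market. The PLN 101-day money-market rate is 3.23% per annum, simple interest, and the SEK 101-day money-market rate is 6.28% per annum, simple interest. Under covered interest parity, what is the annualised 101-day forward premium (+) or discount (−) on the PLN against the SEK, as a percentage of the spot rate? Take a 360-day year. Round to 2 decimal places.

T = 101/360 years.
F = S · g_SEK/g_PLN = 2.222 × 1.0176189/1.0090619 = 2.2408429.
(F − S)/S ÷ T = (2.2408429 − 2.222)/2.222/(101/360) = 0.030226 → 3.02%.

+3.02%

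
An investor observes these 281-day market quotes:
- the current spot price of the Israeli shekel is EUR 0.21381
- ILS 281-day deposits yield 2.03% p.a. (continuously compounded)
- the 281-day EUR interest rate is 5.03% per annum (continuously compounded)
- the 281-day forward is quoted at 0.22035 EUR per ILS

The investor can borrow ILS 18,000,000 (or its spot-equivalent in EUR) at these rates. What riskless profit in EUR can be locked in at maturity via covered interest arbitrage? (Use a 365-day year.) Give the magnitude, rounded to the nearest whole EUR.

T = 281/365 years.
Invest the ILS and cover forward: 18,000,000 × 1.015750978 × 0.22035 = EUR 4,028,773.10.
Convert at spot and invest in EUR: 18,000,000 × 0.21381 × 1.039483661 = EUR 4,000,536.03.
The quoted forward overvalues ILS, so borrow EUR, buy ILS at spot, deposit the ILS at 2.03%, and sell the proceeds forward at 0.22035.
The gap between the two covered legs is EUR 28,237.

EUR 28,237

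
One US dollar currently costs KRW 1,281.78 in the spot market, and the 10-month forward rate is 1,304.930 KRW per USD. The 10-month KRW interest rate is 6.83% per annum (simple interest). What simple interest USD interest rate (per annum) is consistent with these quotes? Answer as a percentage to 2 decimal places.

4.58%

T = 10/12 years.
By CIP, F/S equals the KRW-to-USD growth ratio: 1304.93/1281.78 = 1.0180608.
The KRW side grows by 1 + 0.0683×10/12 = 1.0569167.
That pins the USD growth at 1.0381666.
r = (1.0381666 − 1)/(10/12) = 0.045800 → 4.58%.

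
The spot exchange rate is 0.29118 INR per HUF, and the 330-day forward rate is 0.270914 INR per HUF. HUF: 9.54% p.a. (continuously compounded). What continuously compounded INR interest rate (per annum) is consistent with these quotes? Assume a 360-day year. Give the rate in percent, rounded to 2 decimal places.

T = 330/360 years.
CIP gives F = S · g_INR/g_HUF, so g_INR/g_HUF = 0.270914/0.29118 = 0.9304004.
The HUF side grows by e^(0.0954×330/360) = 1.0913877.
So the INR growth factor = 1.0154276.
r = ln(1.0154276)/(330/360) = 0.016702 → 1.67%.

1.67%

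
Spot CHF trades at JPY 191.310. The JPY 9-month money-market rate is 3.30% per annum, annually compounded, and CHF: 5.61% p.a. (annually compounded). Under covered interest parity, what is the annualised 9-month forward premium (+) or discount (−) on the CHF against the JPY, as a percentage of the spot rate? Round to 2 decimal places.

-2.19%

T = 9/12 years.
No-arbitrage forward: 191.31 × 1.0246493 / 1.0417866 = 188.162967 JPY/CHF.
(F − S)/S ÷ T = (188.162967 − 191.31)/191.31/(9/12) = -0.021933 → -2.19%.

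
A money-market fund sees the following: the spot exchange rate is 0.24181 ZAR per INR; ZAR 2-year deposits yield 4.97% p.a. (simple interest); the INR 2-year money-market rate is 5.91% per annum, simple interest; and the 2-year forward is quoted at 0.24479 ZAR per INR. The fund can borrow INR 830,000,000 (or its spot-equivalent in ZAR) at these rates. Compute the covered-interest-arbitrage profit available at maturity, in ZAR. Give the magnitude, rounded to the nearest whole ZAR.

T = 2 years.
Invest the INR and cover forward: 830,000,000 × 1.118200 × 0.24479 = ZAR 227,191,067.74.
Convert at spot and invest in ZAR: 830,000,000 × 0.24181 × 1.099400 = ZAR 220,652,108.62.
The quoted forward overvalues INR, so borrow ZAR, buy INR at spot, deposit the INR at 5.91%, and sell the proceeds forward at 0.24479.
The gap between the two covered legs is ZAR 6,538,959.

ZAR 6,538,959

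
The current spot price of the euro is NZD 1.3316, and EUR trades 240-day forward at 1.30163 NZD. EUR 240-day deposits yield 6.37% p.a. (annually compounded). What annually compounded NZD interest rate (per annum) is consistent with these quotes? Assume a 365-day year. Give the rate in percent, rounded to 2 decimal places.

2.75%

T = 240/365 years.
By CIP, F/S equals the NZD-to-EUR growth ratio: 1.30163/1.3316 = 0.9774932.
EUR growth factor: (1 + 0.0637)^(240/365) = 1.0414406.
Hence g_NZD = 1.0180011.
r = 1.0180011^(365/240) − 1 = 0.027505 → 2.75%.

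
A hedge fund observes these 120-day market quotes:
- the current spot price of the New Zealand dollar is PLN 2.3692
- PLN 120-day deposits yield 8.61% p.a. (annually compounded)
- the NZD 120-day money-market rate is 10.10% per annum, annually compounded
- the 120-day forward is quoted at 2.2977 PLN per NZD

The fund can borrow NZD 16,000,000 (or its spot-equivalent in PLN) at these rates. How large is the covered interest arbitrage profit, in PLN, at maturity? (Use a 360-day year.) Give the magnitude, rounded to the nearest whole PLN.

PLN 1,003,909

T = 120/360 years.
Invest the NZD and cover forward: 16,000,000 × 1.0325928329 × 2.2977 = PLN 37,961,416.83.
Convert at spot and invest in PLN: 16,000,000 × 2.3692 × 1.0279135821 = PLN 38,965,325.74.
The quoted forward undervalues NZD, so borrow NZD, convert to PLN at spot, deposit the PLN at 8.61%, and buy NZD forward at 2.2977 to cover the loan.
The gap between the two covered legs is PLN 1,003,909.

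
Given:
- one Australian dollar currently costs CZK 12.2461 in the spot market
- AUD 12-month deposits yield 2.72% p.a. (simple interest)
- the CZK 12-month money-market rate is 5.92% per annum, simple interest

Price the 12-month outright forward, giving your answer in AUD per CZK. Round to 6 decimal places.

T = 1 year.
CZK accumulates by 1 + 0.0592×1 = 1.059200.
AUD growth factor: 1 + 0.0272×1 = 1.027200.
CIP: F = S · (grow CZK)/(grow AUD) = 12.2461 × 1.059200/1.027200 = 12.62760 CZK per AUD.
Quoted the other way: 1/12.62760 = 0.079192 AUD per CZK.

0.079192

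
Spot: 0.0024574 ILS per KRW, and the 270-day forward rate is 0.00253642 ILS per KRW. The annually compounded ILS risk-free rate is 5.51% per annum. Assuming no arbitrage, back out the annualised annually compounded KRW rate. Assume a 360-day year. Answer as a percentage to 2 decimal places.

T = 270/360 years.
CIP gives F = S · g_ILS/g_KRW, so g_ILS/g_KRW = 0.00253642/0.0024574 = 1.0321559.
The ILS side grows by (1 + 0.0551)^(270/360) = 1.0410467.
Hence g_KRW = 1.0086138.
r = 1.0086138^(360/270) − 1 = 0.011502 → 1.15%.

1.15%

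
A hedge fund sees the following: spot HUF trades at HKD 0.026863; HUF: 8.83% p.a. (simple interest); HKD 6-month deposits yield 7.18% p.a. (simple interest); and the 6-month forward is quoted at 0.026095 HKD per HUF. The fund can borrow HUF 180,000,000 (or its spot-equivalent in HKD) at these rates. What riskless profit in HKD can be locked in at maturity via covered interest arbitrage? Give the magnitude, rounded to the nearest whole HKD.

HKD 104,452

T = 6/12 years.
Keep in HUF, deliver into the forward: 180,000,000·1.044150·0.026095 = HKD 4,904,476.97.
Swap to HKD now, deposit: 180,000,000·0.026863·1.035900 = HKD 5,008,928.71.
The quoted forward undervalues HUF, so borrow HUF, convert to HKD at spot, deposit the HKD at 7.18%, and buy HUF forward at 0.026095 to cover the loan.
Arbitrage profit = |4,904,476.97 − 5,008,928.71| = HKD 104,452.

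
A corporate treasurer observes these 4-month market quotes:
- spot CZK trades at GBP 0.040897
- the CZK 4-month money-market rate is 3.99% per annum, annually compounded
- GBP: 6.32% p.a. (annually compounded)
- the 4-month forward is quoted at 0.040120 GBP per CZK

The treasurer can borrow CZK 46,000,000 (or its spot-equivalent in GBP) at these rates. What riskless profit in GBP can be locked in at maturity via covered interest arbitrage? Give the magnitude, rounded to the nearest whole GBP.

T = 4/12 years.
Keep in CZK, deliver into the forward: 46,000,000·1.01312693·0.040120 = GBP 1,869,746.01.
Swap to GBP now, deposit: 46,000,000·0.040897·1.020637817 = GBP 1,920,087.14.
The quoted forward undervalues CZK, so borrow CZK, convert to GBP at spot, deposit the GBP at 6.32%, and buy CZK forward at 0.040120 to cover the loan.
Arbitrage profit = |1,869,746.01 − 1,920,087.14| = GBP 50,341.

GBP 50,341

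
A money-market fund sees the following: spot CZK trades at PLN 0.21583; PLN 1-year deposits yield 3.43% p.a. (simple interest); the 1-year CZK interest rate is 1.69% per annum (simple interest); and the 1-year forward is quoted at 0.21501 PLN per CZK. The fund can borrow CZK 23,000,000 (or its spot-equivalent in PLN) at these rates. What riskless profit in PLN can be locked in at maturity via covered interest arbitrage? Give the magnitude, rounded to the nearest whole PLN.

PLN 105,554

T = 1 year.
Route A — deposit CZK, sell forward: 23,000,000 × 1.016900 × 0.21501 = PLN 5,028,804.39.
Route B — convert at spot, deposit PLN: 23,000,000 × 0.21583 × 1.034300 = PLN 5,134,358.29.
The quoted forward undervalues CZK, so borrow CZK, convert to PLN at spot, deposit the PLN at 3.43%, and buy CZK forward at 0.21501 to cover the loan.
Arbitrage profit = |5,028,804.39 − 5,134,358.29| = PLN 105,554.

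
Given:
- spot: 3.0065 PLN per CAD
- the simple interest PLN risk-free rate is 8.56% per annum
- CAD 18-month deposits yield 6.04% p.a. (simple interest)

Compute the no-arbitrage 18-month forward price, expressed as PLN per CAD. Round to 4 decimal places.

T = 18/12 years.
PLN accumulates by 1 + 0.0856×18/12 = 1.128400.
CAD accumulates by 1 + 0.0604×18/12 = 1.090600.
Forward (PLN per CAD) = 3.0065 × 1.128400 / 1.090600 = 3.110705.

3.1107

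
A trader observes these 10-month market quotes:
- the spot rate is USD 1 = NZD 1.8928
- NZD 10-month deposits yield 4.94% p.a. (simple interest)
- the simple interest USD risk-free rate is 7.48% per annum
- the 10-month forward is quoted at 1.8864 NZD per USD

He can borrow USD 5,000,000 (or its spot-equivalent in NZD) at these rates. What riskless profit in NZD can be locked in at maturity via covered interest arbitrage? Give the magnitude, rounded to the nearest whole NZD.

T = 10/12 years.
Keep in USD, deliver into the forward: 5,000,000·1.062333333·1.8864 = NZD 10,019,928.00.
Swap to NZD now, deposit: 5,000,000·1.8928·1.041166667 = NZD 9,853,601.34.
The quoted forward overvalues USD, so borrow NZD, buy USD at spot, deposit the USD at 7.48%, and sell the proceeds forward at 1.8864.
The gap between the two covered legs is NZD 166,327.

NZD 166,327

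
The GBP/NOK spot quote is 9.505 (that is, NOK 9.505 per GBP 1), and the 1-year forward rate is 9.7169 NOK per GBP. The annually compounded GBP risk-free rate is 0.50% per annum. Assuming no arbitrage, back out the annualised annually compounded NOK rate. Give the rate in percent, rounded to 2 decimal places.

T = 1 year.
CIP gives F = S · g_NOK/g_GBP, so g_NOK/g_GBP = 9.7169/9.505 = 1.0222935.
The GBP side grows by (1 + 0.0050)^1 = 1.005000.
So the NOK growth factor = 1.027405.
Annualise: 1.027405^(1/1) − 1 = 0.027405 = 2.74%.

2.74%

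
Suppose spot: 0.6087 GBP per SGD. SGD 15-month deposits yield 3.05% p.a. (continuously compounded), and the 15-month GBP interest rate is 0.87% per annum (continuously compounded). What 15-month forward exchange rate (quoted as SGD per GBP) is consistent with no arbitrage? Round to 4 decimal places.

1.6882

T = 15/12 years.
GBP accumulates by e^(0.0087×15/12) = 1.0109343.
Growth of 1 SGD over T: e^(0.0305×15/12) = 1.0388611.
Forward (GBP per SGD) = 0.6087 × 1.0109343 / 1.0388611 = 0.5923368.
Invert for SGD per GBP: 1 / 0.5923368 = 1.6882.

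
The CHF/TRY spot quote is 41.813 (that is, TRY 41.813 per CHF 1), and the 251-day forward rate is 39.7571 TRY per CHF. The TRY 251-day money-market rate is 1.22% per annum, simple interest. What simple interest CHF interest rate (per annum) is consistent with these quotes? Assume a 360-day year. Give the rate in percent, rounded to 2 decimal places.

8.70%

T = 251/360 years.
CIP gives F = S · g_TRY/g_CHF, so g_TRY/g_CHF = 39.7571/41.813 = 0.9508311.
The TRY side grows by 1 + 0.0122×251/360 = 1.0085061.
Hence g_CHF = 1.0606575.
r = (1.0606575 − 1)/(251/360) = 0.086999 → 8.70%.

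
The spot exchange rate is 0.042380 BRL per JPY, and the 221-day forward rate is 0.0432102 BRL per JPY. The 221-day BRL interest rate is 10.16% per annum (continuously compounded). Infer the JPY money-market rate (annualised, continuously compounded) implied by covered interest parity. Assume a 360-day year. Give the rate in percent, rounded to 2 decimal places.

T = 221/360 years.
F/S = 0.0432102/0.04238 = 1.0195894 = (growth of BRL) / (growth of JPY).
BRL growth factor: e^(0.1016×221/360) = 1.0643573.
Hence g_JPY = 1.0439078.
Take logs: ln 1.0439078 / (221/360) = 0.069998, so 7.00%.

7.00%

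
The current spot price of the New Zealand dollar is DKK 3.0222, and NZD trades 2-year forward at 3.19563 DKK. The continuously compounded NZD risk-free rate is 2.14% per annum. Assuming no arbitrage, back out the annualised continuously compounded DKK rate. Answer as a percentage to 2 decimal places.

T = 2 years.
F/S = 3.19563/3.0222 = 1.0573853 = (growth of DKK) / (growth of NZD).
NZD growth factor: e^(0.0214×2) = 1.0437291.
So the DKK growth factor = 1.1036238.
r = ln(1.1036238)/2 = 0.049300 → 4.93%.

4.93%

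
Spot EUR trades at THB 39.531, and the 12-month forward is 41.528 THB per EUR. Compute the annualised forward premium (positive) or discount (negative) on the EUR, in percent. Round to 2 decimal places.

+5.05%

T = 1 year.
(F − S)/S = (41.528 − 39.531)/39.531 = 0.0505173.
Per annum: 0.0505173 / 1 = 0.050517 = 5.05%.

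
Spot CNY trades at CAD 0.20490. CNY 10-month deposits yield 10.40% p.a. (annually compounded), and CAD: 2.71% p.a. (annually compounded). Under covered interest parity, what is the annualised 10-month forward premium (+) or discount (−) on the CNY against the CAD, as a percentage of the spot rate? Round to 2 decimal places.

-7.01%

T = 10/12 years.
F = S · g_CAD/g_CNY = 0.2049 × 1.0225329/1.0859443 = 0.19293530.
Annualised premium = (F − S)/S × (1/T) = (0.19293530 − 0.2049)/0.2049 ÷ (10/12) = -7.01%.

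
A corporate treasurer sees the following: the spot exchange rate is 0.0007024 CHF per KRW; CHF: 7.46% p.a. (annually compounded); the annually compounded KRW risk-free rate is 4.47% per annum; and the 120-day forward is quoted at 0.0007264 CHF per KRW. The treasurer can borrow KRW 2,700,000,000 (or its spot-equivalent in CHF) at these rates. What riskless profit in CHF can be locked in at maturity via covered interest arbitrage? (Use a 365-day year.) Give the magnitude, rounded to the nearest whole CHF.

T = 120/365 years.
Route A — deposit KRW, sell forward: 2,700,000,000 × 1.014480753 × 0.0007264 = CHF 1,989,680.81.
Route B — convert at spot, deposit CHF: 2,700,000,000 × 0.0007024 × 1.023936283 = CHF 1,941,874.68.
The quoted forward overvalues KRW, so borrow CHF, buy KRW at spot, deposit the KRW at 4.47%, and sell the proceeds forward at 0.0007264.
Arbitrage profit = |1,989,680.81 − 1,941,874.68| = CHF 47,806.

CHF 47,806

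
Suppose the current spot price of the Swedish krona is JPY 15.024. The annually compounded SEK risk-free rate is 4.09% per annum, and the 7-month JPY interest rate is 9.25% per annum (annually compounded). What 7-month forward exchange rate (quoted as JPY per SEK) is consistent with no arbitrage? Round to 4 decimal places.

T = 7/12 years.
JPY growth factor: (1 + 0.0925)^(7/12) = 1.05296154.
SEK growth factor: (1 + 0.0409)^(7/12) = 1.02365887.
Forward (JPY per SEK) = 15.024 × 1.05296154 / 1.02365887 = 15.454068.

15.4541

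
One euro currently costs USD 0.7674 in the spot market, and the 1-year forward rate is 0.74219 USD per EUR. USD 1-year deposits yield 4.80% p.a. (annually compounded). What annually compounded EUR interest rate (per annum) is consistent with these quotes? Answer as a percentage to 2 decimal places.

T = 1 year.
CIP gives F = S · g_USD/g_EUR, so g_USD/g_EUR = 0.74219/0.7674 = 0.9671488.
USD growth factor: (1 + 0.0480)^1 = 1.048000.
Hence g_EUR = 1.0835975.
Annualise: 1.0835975^(1/1) − 1 = 0.083597 = 8.36%.

8.36%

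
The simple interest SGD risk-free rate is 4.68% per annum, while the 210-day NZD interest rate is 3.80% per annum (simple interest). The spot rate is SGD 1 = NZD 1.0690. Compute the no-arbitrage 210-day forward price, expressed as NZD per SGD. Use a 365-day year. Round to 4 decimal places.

1.0637

T = 210/365 years.
Growth of 1 NZD over T: 1 + 0.0380×210/365 = 1.021863.
Growth of 1 SGD over T: 1 + 0.0468×210/365 = 1.026926.
CIP: F = S · (grow NZD)/(grow SGD) = 1.069 × 1.021863/1.026926 = 1.063730 NZD per SGD.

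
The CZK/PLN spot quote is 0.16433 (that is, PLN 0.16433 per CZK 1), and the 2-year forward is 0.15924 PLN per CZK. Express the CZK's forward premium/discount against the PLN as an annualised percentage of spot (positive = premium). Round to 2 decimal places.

T = 2 years.
Period premium: (0.15924 − 0.16433)/0.16433 = -0.0309743.
Annualise by dividing by T: -0.0309743 / 2 = -0.015487 → -1.55%.

-1.55%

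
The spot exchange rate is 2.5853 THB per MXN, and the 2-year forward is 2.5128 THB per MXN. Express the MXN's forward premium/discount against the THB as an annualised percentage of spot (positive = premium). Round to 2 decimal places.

-1.40%

T = 2 years.
Period premium: (2.5128 − 2.5853)/2.5853 = -0.0280432.
Annualise by dividing by T: -0.0280432 / 2 = -0.014022 → -1.40%.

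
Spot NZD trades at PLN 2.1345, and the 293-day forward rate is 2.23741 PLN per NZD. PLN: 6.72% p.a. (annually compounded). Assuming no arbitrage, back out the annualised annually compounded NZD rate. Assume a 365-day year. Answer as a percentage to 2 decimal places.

T = 293/365 years.
CIP gives F = S · g_PLN/g_NZD, so g_PLN/g_NZD = 2.23741/2.1345 = 1.0482127.
The PLN side grows by (1 + 0.0672)^(293/365) = 1.0535958.
So the NZD growth factor = 1.0051355.
Annualise: 1.0051355^(365/293) − 1 = 0.006401 = 0.64%.

0.64%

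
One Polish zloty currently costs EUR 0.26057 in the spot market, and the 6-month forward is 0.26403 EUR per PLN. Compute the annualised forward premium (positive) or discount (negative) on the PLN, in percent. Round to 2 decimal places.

T = 6/12 years.
Period premium: (0.26403 − 0.26057)/0.26057 = 0.0132786.
Per annum: 0.0132786 / (6/12) = 0.026557 = 2.66%.

+2.66%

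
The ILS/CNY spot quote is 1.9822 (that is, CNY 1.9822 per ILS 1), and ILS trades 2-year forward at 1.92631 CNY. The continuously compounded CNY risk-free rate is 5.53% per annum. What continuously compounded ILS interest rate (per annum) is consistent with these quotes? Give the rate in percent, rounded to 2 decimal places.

6.96%

T = 2 years.
CIP gives F = S · g_CNY/g_ILS, so g_CNY/g_ILS = 1.92631/1.9822 = 0.9718041.
The CNY side grows by e^(0.0553×2) = 1.116948.
So the ILS growth factor = 1.1493551.
r = ln(1.1493551)/2 = 0.069601 → 6.96%.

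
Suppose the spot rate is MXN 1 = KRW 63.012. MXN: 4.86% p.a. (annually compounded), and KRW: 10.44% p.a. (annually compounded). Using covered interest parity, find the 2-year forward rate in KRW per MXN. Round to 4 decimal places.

69.8966

T = 2 years.
Growth of 1 KRW over T: (1 + 0.1044)^2 = 1.21969936.
Growth of 1 MXN over T: (1 + 0.0486)^2 = 1.09956196.
CIP: F = S · (grow KRW)/(grow MXN) = 63.012 × 1.21969936/1.09956196 = 69.896649 KRW per MXN.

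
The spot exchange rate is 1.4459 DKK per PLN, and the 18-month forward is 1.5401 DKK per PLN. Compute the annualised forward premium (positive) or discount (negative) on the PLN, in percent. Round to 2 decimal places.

+4.34%

T = 18/12 years.
(F − S)/S = (1.5401 − 1.4459)/1.4459 = 0.0651497.
×(1/T) gives 4.34% p.a.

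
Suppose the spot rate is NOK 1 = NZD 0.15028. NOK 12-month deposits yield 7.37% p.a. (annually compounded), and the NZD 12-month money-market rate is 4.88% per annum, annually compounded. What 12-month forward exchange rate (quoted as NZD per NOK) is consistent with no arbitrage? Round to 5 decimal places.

T = 1 year.
NZD growth factor: (1 + 0.0488)^1 = 1.048800.
NOK growth factor: (1 + 0.0737)^1 = 1.073700.
Forward (NZD per NOK) = 0.15028 × 1.048800 / 1.073700 = 0.1467949.

0.14679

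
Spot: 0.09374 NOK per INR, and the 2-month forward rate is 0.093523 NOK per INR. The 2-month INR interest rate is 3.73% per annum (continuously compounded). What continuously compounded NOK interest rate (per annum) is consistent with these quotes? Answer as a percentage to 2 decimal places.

T = 2/12 years.
By CIP, F/S equals the NOK-to-INR growth ratio: 0.093523/0.09374 = 0.9976851.
INR growth factor: e^(0.0373×2/12) = 1.006236.
Hence g_NOK = 1.0039067.
Take logs: ln 1.0039067 / (2/12) = 0.023395, so 2.34%.

2.34%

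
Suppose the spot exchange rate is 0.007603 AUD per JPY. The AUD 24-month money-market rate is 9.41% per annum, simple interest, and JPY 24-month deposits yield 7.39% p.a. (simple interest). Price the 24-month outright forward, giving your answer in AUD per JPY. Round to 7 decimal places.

0.0078706

T = 2 years.
AUD accumulates by 1 + 0.0941×2 = 1.188200.
Growth of 1 JPY over T: 1 + 0.0739×2 = 1.147800.
CIP: F = S · (grow AUD)/(grow JPY) = 0.007603 × 1.188200/1.147800 = 0.007870609 AUD per JPY.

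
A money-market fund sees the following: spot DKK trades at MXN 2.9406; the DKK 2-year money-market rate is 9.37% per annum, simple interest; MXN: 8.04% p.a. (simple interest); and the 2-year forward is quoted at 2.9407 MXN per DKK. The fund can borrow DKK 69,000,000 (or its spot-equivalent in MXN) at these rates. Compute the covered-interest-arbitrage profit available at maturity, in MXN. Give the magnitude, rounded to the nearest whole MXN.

MXN 5,405,370

T = 2 years.
Route A — deposit DKK, sell forward: 69,000,000 × 1.187400 × 2.9407 = MXN 240,933,315.42.
Route B — convert at spot, deposit MXN: 69,000,000 × 2.9406 × 1.160800 = MXN 235,527,945.12.
The quoted forward overvalues DKK, so borrow MXN, buy DKK at spot, deposit the DKK at 9.37%, and sell the proceeds forward at 2.9407.
The gap between the two covered legs is MXN 5,405,370.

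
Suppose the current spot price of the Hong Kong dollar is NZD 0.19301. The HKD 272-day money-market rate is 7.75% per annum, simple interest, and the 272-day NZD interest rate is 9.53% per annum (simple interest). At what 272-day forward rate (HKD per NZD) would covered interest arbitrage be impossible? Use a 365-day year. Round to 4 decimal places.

T = 272/365 years.
NZD growth factor: 1 + 0.0953×272/365 = 1.0710181.
HKD accumulates by 1 + 0.0775×272/365 = 1.0577534.
Forward (NZD per HKD) = 0.19301 × 1.0710181 / 1.0577534 = 0.1954304.
Quoted the other way: 1/0.1954304 = 5.1169 HKD per NZD.

5.1169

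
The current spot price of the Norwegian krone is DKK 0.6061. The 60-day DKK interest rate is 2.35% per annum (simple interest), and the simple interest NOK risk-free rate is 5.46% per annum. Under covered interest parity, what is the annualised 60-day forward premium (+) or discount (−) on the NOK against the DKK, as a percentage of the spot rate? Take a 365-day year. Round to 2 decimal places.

T = 60/365 years.
CIP forward (DKK per NOK) = 0.6061 × 1.003863/1.0089753 = 0.6030290.
Annualised premium = (F − S)/S × (1/T) = (0.6030290 − 0.6061)/0.6061 ÷ (60/365) = -3.08%.

-3.08%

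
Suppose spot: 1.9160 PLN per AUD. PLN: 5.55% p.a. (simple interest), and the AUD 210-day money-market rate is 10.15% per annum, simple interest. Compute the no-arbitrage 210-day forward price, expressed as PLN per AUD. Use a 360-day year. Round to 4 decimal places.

T = 210/360 years.
PLN growth factor: 1 + 0.0555×210/360 = 1.032375.
AUD accumulates by 1 + 0.1015×210/360 = 1.0592083.
So F = 1.916 × 1.032375 / 1.0592083 = 1.867461 (PLN/AUD).

1.8675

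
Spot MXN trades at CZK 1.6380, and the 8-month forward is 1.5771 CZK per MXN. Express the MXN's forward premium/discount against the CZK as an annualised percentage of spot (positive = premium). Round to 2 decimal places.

T = 8/12 years.
(F − S)/S = (1.5771 − 1.638)/1.638 = -0.0371795.
×(1/T) gives -5.58% p.a.

-5.58%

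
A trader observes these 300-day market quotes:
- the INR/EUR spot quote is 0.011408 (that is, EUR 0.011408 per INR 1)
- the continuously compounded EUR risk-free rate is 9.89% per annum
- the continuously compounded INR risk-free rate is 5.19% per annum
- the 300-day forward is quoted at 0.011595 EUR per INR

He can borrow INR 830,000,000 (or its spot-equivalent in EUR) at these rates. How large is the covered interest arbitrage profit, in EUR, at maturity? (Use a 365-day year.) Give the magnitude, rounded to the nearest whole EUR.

EUR 227,210

T = 300/365 years.
Route A — deposit INR, sell forward: 830,000,000 × 1.043580443 × 0.011595 = EUR 10,043,261.65.
Route B — convert at spot, deposit EUR: 830,000,000 × 0.011408 × 1.084682884 = EUR 10,270,471.74.
The quoted forward undervalues INR, so borrow INR, convert to EUR at spot, deposit the EUR at 9.89%, and buy INR forward at 0.011595 to cover the loan.
The gap between the two covered legs is EUR 227,210.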